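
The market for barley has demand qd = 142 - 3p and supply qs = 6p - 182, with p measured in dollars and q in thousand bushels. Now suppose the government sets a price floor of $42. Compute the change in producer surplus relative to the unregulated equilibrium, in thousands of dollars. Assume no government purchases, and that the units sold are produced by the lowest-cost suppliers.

69

Setting quantity demanded equal to quantity supplied, 142 - 3p = 6p - 182, gives p* = 36 and q* = 34.
The floor of 42 is above the equilibrium price 36, so it binds.
At p = 42: qd = 142 - 3·42 = 16 and qs = 6·42 - 182 = 70.
Producer surplus without the control is ½ · (36 - 91/3) · 34 = 289/3.
With the floor, 16 units are sold at 42. The supply price at q = 16 is 33, so PS = ½ · [(42 - 91/3) + (42 - 33)] · 16 = 496/3.
Change in producer surplus = 496/3 - 289/3 = 69.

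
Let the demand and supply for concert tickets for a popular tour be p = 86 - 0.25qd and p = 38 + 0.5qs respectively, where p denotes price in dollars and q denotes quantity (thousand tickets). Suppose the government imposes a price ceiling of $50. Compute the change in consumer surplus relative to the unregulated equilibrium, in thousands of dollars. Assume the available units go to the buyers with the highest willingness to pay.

Rearranging demand gives qd = 344 - 4p; rearranging supply gives qs = 2p - 76. In a free market, 344 - 4p = 2p - 76 gives the equilibrium p* = 70, q* = 64.
The ceiling of 50 is below the equilibrium price 70, so it binds.
At p = 50: qd = 344 - 4·50 = 144 and qs = 2·50 - 76 = 24.
Consumer surplus without the control is ½ · (86 - 70) · 64 = 512.
With the ceiling, 24 units are sold at 50 (assume they go to the highest-value buyers). The demand price at q = 24 is 80, so CS = ½ · [(86 - 50) + (80 - 50)] · 24 = 792.
Change in consumer surplus = 792 - 512 = 280.

280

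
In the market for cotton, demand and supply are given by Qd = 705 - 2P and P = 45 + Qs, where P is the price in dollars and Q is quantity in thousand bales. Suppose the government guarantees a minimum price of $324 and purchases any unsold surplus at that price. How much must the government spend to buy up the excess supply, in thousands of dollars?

Rearranging supply gives Qs = P - 45. Without the control the market clears where 705 - 2P = P - 45, i.e. P* = 250 and Q* = 205.
The floor of 324 is above the equilibrium price 250, so it binds.
At P = 324: Qd = 705 - 2·324 = 57 and Qs = 324 - 45 = 279.
Surplus = Qs - Qd = 222.
Government expenditure = surplus × support price = 222 × 324 = 71928.

71928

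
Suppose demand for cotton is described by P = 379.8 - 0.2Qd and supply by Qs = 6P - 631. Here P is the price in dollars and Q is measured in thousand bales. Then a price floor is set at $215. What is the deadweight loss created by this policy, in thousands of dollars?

0

Rearranging demand gives Qd = 1899 - 5P. Setting quantity demanded equal to quantity supplied, 1899 - 5P = 6P - 631, gives P* = 230 and Q* = 749.
Since 215 is below P* = 230, the floor does not bind and the free-market outcome prevails.
Since the control does not bind, no trades are prevented and deadweight loss is zero.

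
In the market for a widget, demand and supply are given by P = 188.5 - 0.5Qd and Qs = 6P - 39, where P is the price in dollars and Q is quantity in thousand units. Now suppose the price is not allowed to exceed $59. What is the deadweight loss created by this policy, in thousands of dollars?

Rearranging demand gives Qd = 377 - 2P. Setting quantity demanded equal to quantity supplied, 377 - 2P = 6P - 39, gives P* = 52 and Q* = 273.
The ceiling of 59 is above the equilibrium price 52, so it is not binding; the market clears at P* = 52, Q* = 273.
Since the control does not bind, no trades are prevented and deadweight loss is zero.

0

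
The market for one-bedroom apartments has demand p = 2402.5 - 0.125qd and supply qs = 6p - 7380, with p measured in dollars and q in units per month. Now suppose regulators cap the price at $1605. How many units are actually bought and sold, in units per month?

2250

Rearranging demand gives qd = 19220 - 8p. Setting quantity demanded equal to quantity supplied, 19220 - 8p = 6p - 7380, gives p* = 1900 and q* = 4020.
The ceiling of 1605 is below the equilibrium price 1900, so it binds.
At p = 1605: qd = 19220 - 8·1605 = 6380 and qs = 6·1605 - 7380 = 2250.
The quantity actually transacted is the short side, supply: 2250.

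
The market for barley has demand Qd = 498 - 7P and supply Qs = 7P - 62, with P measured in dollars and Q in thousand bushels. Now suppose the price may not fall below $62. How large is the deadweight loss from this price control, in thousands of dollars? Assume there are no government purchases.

Without the control the market clears where 498 - 7P = 7P - 62, i.e. P* = 40 and Q* = 218.
Since 62 > 40, the floor is binding.
At P = 62: Qd = 498 - 7·62 = 64 and Qs = 7·62 - 62 = 372.
Quantity traded falls to 64. At Q = 64 the demand price is (498 - 64)/7 = 62 and the supply price is (62 + 64)/7 = 18.
Deadweight loss = ½ · (62 - 18) · (218 - 64) = ½ · 44 · 154 = 3388.

3388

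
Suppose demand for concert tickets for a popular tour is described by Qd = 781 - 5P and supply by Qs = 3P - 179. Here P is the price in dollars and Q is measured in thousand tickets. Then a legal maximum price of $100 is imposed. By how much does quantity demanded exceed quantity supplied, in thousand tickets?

160

Equilibrium: 781 - 5P = 3P - 179, so 960 = 8P and P* = 120, Q* = 181.
Since 100 < 120, the ceiling is binding.
At P = 100: Qd = 781 - 5·100 = 281 and Qs = 3·100 - 179 = 121.
Shortage = Qd - Qs = 281 - 121 = 160.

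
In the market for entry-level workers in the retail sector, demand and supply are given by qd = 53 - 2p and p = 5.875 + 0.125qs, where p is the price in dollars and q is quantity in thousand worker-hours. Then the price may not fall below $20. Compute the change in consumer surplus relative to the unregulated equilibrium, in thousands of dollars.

-230

Rearranging supply gives qs = 8p - 47. Without the control the market clears where 53 - 2p = 8p - 47, i.e. p* = 10 and q* = 33.
Because the floor (20) lies above the market-clearing price, it is binding.
At p = 20: qd = 53 - 2·20 = 13 and qs = 8·20 - 47 = 113.
Consumer surplus without the control is ½ · (26.5 - 10) · 33 = 272.25.
With the floor, consumers buy 13 units at 20, so CS = ½ · (26.5 - 20) · 13 = 42.25.
Change in consumer surplus = 42.25 - 272.25 = -230.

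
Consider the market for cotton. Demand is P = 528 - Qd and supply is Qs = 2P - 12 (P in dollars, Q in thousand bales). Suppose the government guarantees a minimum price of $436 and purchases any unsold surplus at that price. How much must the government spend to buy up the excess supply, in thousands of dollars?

334848

Rearranging demand gives Qd = 528 - P. In a free market, 528 - P = 2P - 12 gives the equilibrium P* = 180, Q* = 348.
Because the floor (436) lies above the market-clearing price, it is binding.
At P = 436: Qd = 528 - 436 = 92 and Qs = 2·436 - 12 = 860.
Surplus = Qs - Qd = 768.
Government expenditure = surplus × support price = 768 × 436 = 334848.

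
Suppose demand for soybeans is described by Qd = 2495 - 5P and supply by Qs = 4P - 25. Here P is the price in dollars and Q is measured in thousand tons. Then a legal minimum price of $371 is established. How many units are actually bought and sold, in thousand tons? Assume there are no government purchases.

Without the control the market clears where 2495 - 5P = 4P - 25, i.e. P* = 280 and Q* = 1095.
Since 371 > 280, the floor is binding.
At P = 371: Qd = 2495 - 5·371 = 640 and Qs = 4·371 - 25 = 1459.
The quantity actually transacted is the short side, demand: 640.

640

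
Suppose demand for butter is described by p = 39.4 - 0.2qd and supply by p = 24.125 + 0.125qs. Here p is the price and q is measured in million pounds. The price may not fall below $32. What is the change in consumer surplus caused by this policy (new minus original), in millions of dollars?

Rearranging demand gives qd = 197 - 5p; rearranging supply gives qs = 8p - 193. Equilibrium: 197 - 5p = 8p - 193, so 390 = 13p and p* = 30, q* = 47.
Because the floor (32) lies above the market-clearing price, it is binding.
At p = 32: qd = 197 - 5·32 = 37 and qs = 8·32 - 193 = 63.
Consumer surplus without the control is ½ · (39.4 - 30) · 47 = 220.9.
With the floor, consumers buy 37 units at 32, so CS = ½ · (39.4 - 32) · 37 = 136.9.
Change in consumer surplus = 136.9 - 220.9 = -84.

-84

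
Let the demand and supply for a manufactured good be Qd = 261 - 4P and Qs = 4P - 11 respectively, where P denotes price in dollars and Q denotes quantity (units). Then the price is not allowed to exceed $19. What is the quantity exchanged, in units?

65

In a free market, 261 - 4P = 4P - 11 gives the equilibrium P* = 34, Q* = 125.
Since 19 < 34, the ceiling is binding.
At P = 19: Qd = 261 - 4·19 = 185 and Qs = 4·19 - 11 = 65.
The quantity actually transacted is the short side, supply: 65.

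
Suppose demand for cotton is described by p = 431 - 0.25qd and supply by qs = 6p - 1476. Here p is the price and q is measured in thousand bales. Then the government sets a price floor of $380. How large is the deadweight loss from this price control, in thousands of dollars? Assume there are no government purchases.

Rearranging demand gives qd = 1724 - 4p. Setting quantity demanded equal to quantity supplied, 1724 - 4p = 6p - 1476, gives p* = 320 and q* = 444.
The floor of 380 is above the equilibrium price 320, so it binds.
At p = 380: qd = 1724 - 4·380 = 204 and qs = 6·380 - 1476 = 804.
Quantity traded falls to 204. At q = 204 the demand price is (1724 - 204)/4 = 380 and the supply price is (1476 + 204)/6 = 280.
Deadweight loss = ½ · (380 - 280) · (444 - 204) = ½ · 100 · 240 = 12000.

12000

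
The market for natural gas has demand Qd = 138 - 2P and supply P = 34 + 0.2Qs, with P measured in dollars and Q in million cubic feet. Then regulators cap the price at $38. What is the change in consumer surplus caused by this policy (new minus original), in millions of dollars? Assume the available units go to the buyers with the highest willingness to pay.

-105

Rearranging supply gives Qs = 5P - 170. Without the control the market clears where 138 - 2P = 5P - 170, i.e. P* = 44 and Q* = 50.
Since 38 < 44, the ceiling is binding.
At P = 38: Qd = 138 - 2·38 = 62 and Qs = 5·38 - 170 = 20.
Consumer surplus without the control is ½ · (69 - 44) · 50 = 625.
With the ceiling, 20 units are sold at 38 (assume they go to the highest-value buyers). The demand price at Q = 20 is 59, so CS = ½ · [(69 - 38) + (59 - 38)] · 20 = 520.
Change in consumer surplus = 520 - 625 = -105.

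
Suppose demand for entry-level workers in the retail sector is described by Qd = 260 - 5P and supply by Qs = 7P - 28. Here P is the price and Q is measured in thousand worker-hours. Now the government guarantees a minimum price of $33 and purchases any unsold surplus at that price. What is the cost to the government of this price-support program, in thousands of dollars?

Without the control the market clears where 260 - 5P = 7P - 28, i.e. P* = 24 and Q* = 140.
Since 33 > 24, the floor is binding.
At P = 33: Qd = 260 - 5·33 = 95 and Qs = 7·33 - 28 = 203.
Surplus = Qs - Qd = 108.
Government expenditure = surplus × support price = 108 × 33 = 3564.

3564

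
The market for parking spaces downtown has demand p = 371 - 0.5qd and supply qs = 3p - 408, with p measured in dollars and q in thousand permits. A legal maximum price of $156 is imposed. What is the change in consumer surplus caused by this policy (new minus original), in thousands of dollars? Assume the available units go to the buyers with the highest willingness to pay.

-7881

Rearranging demand gives qd = 742 - 2p. Without the control the market clears where 742 - 2p = 3p - 408, i.e. p* = 230 and q* = 282.
Since 156 < 230, the ceiling is binding.
At p = 156: qd = 742 - 2·156 = 430 and qs = 3·156 - 408 = 60.
Consumer surplus without the control is ½ · (371 - 230) · 282 = 19881.
With the ceiling, 60 units are sold at 156 (assume they go to the highest-value buyers). The demand price at q = 60 is 341, so CS = ½ · [(371 - 156) + (341 - 156)] · 60 = 12000.
Change in consumer surplus = 12000 - 19881 = -7881.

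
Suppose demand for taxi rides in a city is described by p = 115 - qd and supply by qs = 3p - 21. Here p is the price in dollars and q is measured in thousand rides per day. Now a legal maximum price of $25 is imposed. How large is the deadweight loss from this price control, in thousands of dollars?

Rearranging demand gives qd = 115 - p. Equilibrium: 115 - p = 3p - 21, so 136 = 4p and p* = 34, q* = 81.
The ceiling of 25 is below the equilibrium price 34, so it binds.
At p = 25: qd = 115 - 25 = 90 and qs = 3·25 - 21 = 54.
Quantity traded falls to 54. At q = 54 the demand price is 115 - 54 = 61 and the supply price is (21 + 54)/3 = 25.
Deadweight loss = ½ · (61 - 25) · (81 - 54) = ½ · 36 · 27 = 486.

486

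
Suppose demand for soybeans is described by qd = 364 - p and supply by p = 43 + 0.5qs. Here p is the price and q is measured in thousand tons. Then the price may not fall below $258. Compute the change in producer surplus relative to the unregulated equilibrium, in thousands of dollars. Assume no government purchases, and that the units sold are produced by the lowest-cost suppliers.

Rearranging supply gives qs = 2p - 86. Equilibrium: 364 - p = 2p - 86, so 450 = 3p and p* = 150, q* = 214.
Since 258 > 150, the floor is binding.
At p = 258: qd = 364 - 258 = 106 and qs = 2·258 - 86 = 430.
Producer surplus without the control is ½ · (150 - 43) · 214 = 11449.
With the floor, 106 units are sold at 258. The supply price at q = 106 is 96, so PS = ½ · [(258 - 43) + (258 - 96)] · 106 = 19981.
Change in producer surplus = 19981 - 11449 = 8532.

8532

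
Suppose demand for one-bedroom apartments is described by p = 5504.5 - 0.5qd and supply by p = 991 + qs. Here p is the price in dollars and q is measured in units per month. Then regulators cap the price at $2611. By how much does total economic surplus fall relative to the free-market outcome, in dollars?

Rearranging demand gives qd = 11009 - 2p; rearranging supply gives qs = p - 991. Without the control the market clears where 11009 - 2p = p - 991, i.e. p* = 4000 and q* = 3009.
Since 2611 < 4000, the ceiling is binding.
At p = 2611: qd = 11009 - 2·2611 = 5787 and qs = 2611 - 991 = 1620.
Quantity traded falls to 1620. At q = 1620 the demand price is (11009 - 1620)/2 = 4694.5 and the supply price is 991 + 1620 = 2611.
Deadweight loss = ½ · (4694.5 - 2611) · (3009 - 1620) = ½ · 2083.5 · 1389 = 1446990.75.

1446990.75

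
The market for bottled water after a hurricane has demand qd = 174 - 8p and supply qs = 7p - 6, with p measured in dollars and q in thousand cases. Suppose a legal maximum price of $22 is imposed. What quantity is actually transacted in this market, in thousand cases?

Setting quantity demanded equal to quantity supplied, 174 - 8p = 7p - 6, gives p* = 12 and q* = 78.
The ceiling of 22 is above the equilibrium price 12, so it is not binding; the market clears at p* = 12, q* = 78.

78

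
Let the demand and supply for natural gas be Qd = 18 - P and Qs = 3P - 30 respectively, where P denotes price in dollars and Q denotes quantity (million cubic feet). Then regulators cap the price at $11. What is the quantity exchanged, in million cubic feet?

3

Setting quantity demanded equal to quantity supplied, 18 - P = 3P - 30, gives P* = 12 and Q* = 6.
The ceiling of 11 is below the equilibrium price 12, so it binds.
At P = 11: Qd = 18 - 11 = 7 and Qs = 3·11 - 30 = 3.
The quantity actually transacted is the short side, supply: 3.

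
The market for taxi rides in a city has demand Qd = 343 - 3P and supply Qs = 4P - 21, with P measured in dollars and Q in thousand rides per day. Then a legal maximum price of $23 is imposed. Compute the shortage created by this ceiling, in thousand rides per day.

Equilibrium: 343 - 3P = 4P - 21, so 364 = 7P and P* = 52, Q* = 187.
The ceiling of 23 is below the equilibrium price 52, so it binds.
At P = 23: Qd = 343 - 3·23 = 274 and Qs = 4·23 - 21 = 71.
Shortage = Qd - Qs = 274 - 71 = 203.

203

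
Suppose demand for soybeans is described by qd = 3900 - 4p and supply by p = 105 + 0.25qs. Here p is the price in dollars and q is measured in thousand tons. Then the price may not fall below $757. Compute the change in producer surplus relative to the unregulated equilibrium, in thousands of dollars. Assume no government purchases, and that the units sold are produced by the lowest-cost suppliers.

Rearranging supply gives qs = 4p - 420. Without the control the market clears where 3900 - 4p = 4p - 420, i.e. p* = 540 and q* = 1740.
The floor of 757 is above the equilibrium price 540, so it binds.
At p = 757: qd = 3900 - 4·757 = 872 and qs = 4·757 - 420 = 2608.
Producer surplus without the control is ½ · (540 - 105) · 1740 = 378450.
With the floor, 872 units are sold at 757. The supply price at q = 872 is 323, so PS = ½ · [(757 - 105) + (757 - 323)] · 872 = 473496.
Change in producer surplus = 473496 - 378450 = 95046.

95046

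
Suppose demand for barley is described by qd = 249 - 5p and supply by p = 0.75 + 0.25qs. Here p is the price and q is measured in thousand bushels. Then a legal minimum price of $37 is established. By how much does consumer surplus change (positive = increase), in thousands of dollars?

-778.5

Rearranging supply gives qs = 4p - 3. In a free market, 249 - 5p = 4p - 3 gives the equilibrium p* = 28, q* = 109.
Since 37 > 28, the floor is binding.
At p = 37: qd = 249 - 5·37 = 64 and qs = 4·37 - 3 = 145.
Consumer surplus without the control is ½ · (49.8 - 28) · 109 = 1188.1.
With the floor, consumers buy 64 units at 37, so CS = ½ · (49.8 - 37) · 64 = 409.6.
Change in consumer surplus = 409.6 - 1188.1 = -778.5.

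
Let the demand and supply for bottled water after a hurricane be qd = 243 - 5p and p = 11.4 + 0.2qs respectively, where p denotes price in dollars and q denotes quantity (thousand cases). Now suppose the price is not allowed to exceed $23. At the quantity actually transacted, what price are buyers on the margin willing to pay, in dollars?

37

Rearranging supply gives qs = 5p - 57. Setting quantity demanded equal to quantity supplied, 243 - 5p = 5p - 57, gives p* = 30 and q* = 93.
Because the ceiling (23) lies below the market-clearing price, it is binding.
At p = 23: qd = 243 - 5·23 = 128 and qs = 5·23 - 57 = 58.
Only 58 units reach the market. On the demand curve, the marginal buyer's willingness to pay at q = 58 is (243 - 58)/5 = 37.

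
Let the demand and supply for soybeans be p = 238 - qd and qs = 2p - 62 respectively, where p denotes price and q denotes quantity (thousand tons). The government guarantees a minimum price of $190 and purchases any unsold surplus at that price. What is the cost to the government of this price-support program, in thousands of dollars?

Rearranging demand gives qd = 238 - p. Setting quantity demanded equal to quantity supplied, 238 - p = 2p - 62, gives p* = 100 and q* = 138.
Because the floor (190) lies above the market-clearing price, it is binding.
At p = 190: qd = 238 - 190 = 48 and qs = 2·190 - 62 = 318.
Surplus = qs - qd = 270.
Government expenditure = surplus × support price = 270 × 190 = 51300.

51300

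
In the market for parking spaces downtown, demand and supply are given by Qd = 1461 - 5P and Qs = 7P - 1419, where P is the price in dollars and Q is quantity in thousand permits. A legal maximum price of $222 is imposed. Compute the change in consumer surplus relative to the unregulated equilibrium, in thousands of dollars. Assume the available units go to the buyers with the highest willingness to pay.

In a free market, 1461 - 5P = 7P - 1419 gives the equilibrium P* = 240, Q* = 261.
The ceiling of 222 is below the equilibrium price 240, so it binds.
At P = 222: Qd = 1461 - 5·222 = 351 and Qs = 7·222 - 1419 = 135.
Consumer surplus without the control is ½ · (292.2 - 240) · 261 = 6812.1.
With the ceiling, 135 units are sold at 222 (assume they go to the highest-value buyers). The demand price at Q = 135 is 265.2, so CS = ½ · [(292.2 - 222) + (265.2 - 222)] · 135 = 7654.5.
Change in consumer surplus = 7654.5 - 6812.1 = 842.4.

842.4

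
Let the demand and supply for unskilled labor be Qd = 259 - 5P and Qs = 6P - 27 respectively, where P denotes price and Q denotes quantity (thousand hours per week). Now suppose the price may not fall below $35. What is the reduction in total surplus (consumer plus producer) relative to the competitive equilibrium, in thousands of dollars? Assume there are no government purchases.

371.25

Setting quantity demanded equal to quantity supplied, 259 - 5P = 6P - 27, gives P* = 26 and Q* = 129.
The floor of 35 is above the equilibrium price 26, so it binds.
At P = 35: Qd = 259 - 5·35 = 84 and Qs = 6·35 - 27 = 183.
Quantity traded falls to 84. At Q = 84 the demand price is (259 - 84)/5 = 35 and the supply price is (27 + 84)/6 = 18.5.
Deadweight loss = ½ · (35 - 18.5) · (129 - 84) = ½ · 16.5 · 45 = 371.25.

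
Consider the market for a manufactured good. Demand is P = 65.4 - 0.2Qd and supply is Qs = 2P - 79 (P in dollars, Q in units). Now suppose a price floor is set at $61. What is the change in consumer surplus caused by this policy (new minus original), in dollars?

Rearranging demand gives Qd = 327 - 5P. Setting quantity demanded equal to quantity supplied, 327 - 5P = 2P - 79, gives P* = 58 and Q* = 37.
Because the floor (61) lies above the market-clearing price, it is binding.
At P = 61: Qd = 327 - 5·61 = 22 and Qs = 2·61 - 79 = 43.
Consumer surplus without the control is ½ · (65.4 - 58) · 37 = 136.9.
With the floor, consumers buy 22 units at 61, so CS = ½ · (65.4 - 61) · 22 = 48.4.
Change in consumer surplus = 48.4 - 136.9 = -88.5.

-88.5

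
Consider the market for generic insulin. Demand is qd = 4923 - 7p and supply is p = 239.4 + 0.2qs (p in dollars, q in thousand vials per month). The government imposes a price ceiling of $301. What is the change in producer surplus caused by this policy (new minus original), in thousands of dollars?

Rearranging supply gives qs = 5p - 1197. In a free market, 4923 - 7p = 5p - 1197 gives the equilibrium p* = 510, q* = 1353.
The ceiling of 301 is below the equilibrium price 510, so it binds.
At p = 301: qd = 4923 - 7·301 = 2816 and qs = 5·301 - 1197 = 308.
Producer surplus without the control is ½ · (510 - 239.4) · 1353 = 183060.9.
With the ceiling, producers sell 308 units at 301, so PS = ½ · (301 - 239.4) · 308 = 9486.4.
Change in producer surplus = 9486.4 - 183060.9 = -173574.5.

-173574.5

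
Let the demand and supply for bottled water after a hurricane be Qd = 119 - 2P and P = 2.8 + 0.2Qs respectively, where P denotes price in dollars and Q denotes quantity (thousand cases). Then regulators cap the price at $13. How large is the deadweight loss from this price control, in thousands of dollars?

Rearranging supply gives Qs = 5P - 14. Without the control the market clears where 119 - 2P = 5P - 14, i.e. P* = 19 and Q* = 81.
The ceiling of 13 is below the equilibrium price 19, so it binds.
At P = 13: Qd = 119 - 2·13 = 93 and Qs = 5·13 - 14 = 51.
Quantity traded falls to 51. At Q = 51 the demand price is (119 - 51)/2 = 34 and the supply price is (14 + 51)/5 = 13.
Deadweight loss = ½ · (34 - 13) · (81 - 51) = ½ · 21 · 30 = 315.

315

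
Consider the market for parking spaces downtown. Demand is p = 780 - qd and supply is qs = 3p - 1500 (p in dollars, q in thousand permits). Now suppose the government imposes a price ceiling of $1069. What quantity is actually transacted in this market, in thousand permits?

Rearranging demand gives qd = 780 - p. In a free market, 780 - p = 3p - 1500 gives the equilibrium p* = 570, q* = 210.
Since 1069 is above p* = 570, the ceiling does not bind and the free-market outcome prevails.

210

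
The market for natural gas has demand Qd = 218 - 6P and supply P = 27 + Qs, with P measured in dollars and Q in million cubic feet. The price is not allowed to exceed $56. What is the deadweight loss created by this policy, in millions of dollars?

Rearranging supply gives Qs = P - 27. Equilibrium: 218 - 6P = P - 27, so 245 = 7P and P* = 35, Q* = 8.
Since 56 is above P* = 35, the ceiling does not bind and the free-market outcome prevails.
Since the control does not bind, no trades are prevented and deadweight loss is zero.

0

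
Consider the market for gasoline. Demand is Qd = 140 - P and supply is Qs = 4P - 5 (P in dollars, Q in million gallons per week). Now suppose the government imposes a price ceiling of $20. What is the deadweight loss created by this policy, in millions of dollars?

Without the control the market clears where 140 - P = 4P - 5, i.e. P* = 29 and Q* = 111.
The ceiling of 20 is below the equilibrium price 29, so it binds.
At P = 20: Qd = 140 - 20 = 120 and Qs = 4·20 - 5 = 75.
Quantity traded falls to 75. At Q = 75 the demand price is 140 - 75 = 65 and the supply price is (5 + 75)/4 = 20.
Deadweight loss = ½ · (65 - 20) · (111 - 75) = ½ · 45 · 36 = 810.

810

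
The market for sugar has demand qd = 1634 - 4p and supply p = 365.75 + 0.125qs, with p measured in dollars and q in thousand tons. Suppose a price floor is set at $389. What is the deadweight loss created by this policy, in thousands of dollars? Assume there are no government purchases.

243

Rearranging supply gives qs = 8p - 2926. Setting quantity demanded equal to quantity supplied, 1634 - 4p = 8p - 2926, gives p* = 380 and q* = 114.
The floor of 389 is above the equilibrium price 380, so it binds.
At p = 389: qd = 1634 - 4·389 = 78 and qs = 8·389 - 2926 = 186.
Quantity traded falls to 78. At q = 78 the demand price is (1634 - 78)/4 = 389 and the supply price is (2926 + 78)/8 = 375.5.
Deadweight loss = ½ · (389 - 375.5) · (114 - 78) = ½ · 13.5 · 36 = 243.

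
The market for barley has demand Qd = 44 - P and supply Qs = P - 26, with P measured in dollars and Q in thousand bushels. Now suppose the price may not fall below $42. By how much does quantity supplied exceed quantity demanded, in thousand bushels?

14

Equilibrium: 44 - P = P - 26, so 70 = 2P and P* = 35, Q* = 9.
The floor of 42 is above the equilibrium price 35, so it binds.
At P = 42: Qd = 44 - 42 = 2 and Qs = 42 - 26 = 16.
Surplus = Qs - Qd = 16 - 2 = 14.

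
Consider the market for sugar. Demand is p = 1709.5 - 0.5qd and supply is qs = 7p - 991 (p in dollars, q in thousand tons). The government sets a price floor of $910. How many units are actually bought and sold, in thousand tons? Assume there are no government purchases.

Rearranging demand gives qd = 3419 - 2p. Without the control the market clears where 3419 - 2p = 7p - 991, i.e. p* = 490 and q* = 2439.
Since 910 > 490, the floor is binding.
At p = 910: qd = 3419 - 2·910 = 1599 and qs = 7·910 - 991 = 5379.
The quantity actually transacted is the short side, demand: 1599.

1599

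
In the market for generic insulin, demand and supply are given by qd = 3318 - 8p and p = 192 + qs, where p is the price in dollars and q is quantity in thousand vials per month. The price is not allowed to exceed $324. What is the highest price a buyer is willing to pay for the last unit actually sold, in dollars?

398.25

Rearranging supply gives qs = p - 192. Without the control the market clears where 3318 - 8p = p - 192, i.e. p* = 390 and q* = 198.
Since 324 < 390, the ceiling is binding.
At p = 324: qd = 3318 - 8·324 = 726 and qs = 324 - 192 = 132.
Only 132 units reach the market. On the demand curve, the marginal buyer's willingness to pay at q = 132 is (3318 - 132)/8 = 398.25.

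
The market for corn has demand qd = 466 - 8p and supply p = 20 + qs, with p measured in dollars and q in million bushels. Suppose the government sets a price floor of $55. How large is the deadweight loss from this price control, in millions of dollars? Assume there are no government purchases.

36

Rearranging supply gives qs = p - 20. Equilibrium: 466 - 8p = p - 20, so 486 = 9p and p* = 54, q* = 34.
Since 55 > 54, the floor is binding.
At p = 55: qd = 466 - 8·55 = 26 and qs = 55 - 20 = 35.
Quantity traded falls to 26. At q = 26 the demand price is (466 - 26)/8 = 55 and the supply price is 20 + 26 = 46.
Deadweight loss = ½ · (55 - 46) · (34 - 26) = ½ · 9 · 8 = 36.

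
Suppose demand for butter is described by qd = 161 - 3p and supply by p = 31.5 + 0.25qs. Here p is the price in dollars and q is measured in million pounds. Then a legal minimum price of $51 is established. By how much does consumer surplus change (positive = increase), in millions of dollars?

-230

Rearranging supply gives qs = 4p - 126. Setting quantity demanded equal to quantity supplied, 161 - 3p = 4p - 126, gives p* = 41 and q* = 38.
The floor of 51 is above the equilibrium price 41, so it binds.
At p = 51: qd = 161 - 3·51 = 8 and qs = 4·51 - 126 = 78.
Consumer surplus without the control is ½ · (161/3 - 41) · 38 = 722/3.
With the floor, consumers buy 8 units at 51, so CS = ½ · (161/3 - 51) · 8 = 32/3.
Change in consumer surplus = 32/3 - 722/3 = -230.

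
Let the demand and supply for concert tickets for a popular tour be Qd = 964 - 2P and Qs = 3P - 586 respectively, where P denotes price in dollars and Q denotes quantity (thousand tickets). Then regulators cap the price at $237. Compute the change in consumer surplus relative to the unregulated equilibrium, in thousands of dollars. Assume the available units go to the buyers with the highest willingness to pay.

In a free market, 964 - 2P = 3P - 586 gives the equilibrium P* = 310, Q* = 344.
Because the ceiling (237) lies below the market-clearing price, it is binding.
At P = 237: Qd = 964 - 2·237 = 490 and Qs = 3·237 - 586 = 125.
Consumer surplus without the control is ½ · (482 - 310) · 344 = 29584.
With the ceiling, 125 units are sold at 237 (assume they go to the highest-value buyers). The demand price at Q = 125 is 419.5, so CS = ½ · [(482 - 237) + (419.5 - 237)] · 125 = 26718.75.
Change in consumer surplus = 26718.75 - 29584 = -2865.25.

-2865.25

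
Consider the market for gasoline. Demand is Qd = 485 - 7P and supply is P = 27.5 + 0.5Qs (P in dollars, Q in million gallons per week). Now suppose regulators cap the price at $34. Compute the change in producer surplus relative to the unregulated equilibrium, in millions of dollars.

-1014

Rearranging supply gives Qs = 2P - 55. Setting quantity demanded equal to quantity supplied, 485 - 7P = 2P - 55, gives P* = 60 and Q* = 65.
The ceiling of 34 is below the equilibrium price 60, so it binds.
At P = 34: Qd = 485 - 7·34 = 247 and Qs = 2·34 - 55 = 13.
Producer surplus without the control is ½ · (60 - 27.5) · 65 = 1056.25.
With the ceiling, producers sell 13 units at 34, so PS = ½ · (34 - 27.5) · 13 = 42.25.
Change in producer surplus = 42.25 - 1056.25 = -1014.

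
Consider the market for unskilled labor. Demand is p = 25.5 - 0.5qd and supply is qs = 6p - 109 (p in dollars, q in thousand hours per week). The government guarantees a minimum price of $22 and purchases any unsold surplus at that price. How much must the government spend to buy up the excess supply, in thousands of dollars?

Rearranging demand gives qd = 51 - 2p. Without the control the market clears where 51 - 2p = 6p - 109, i.e. p* = 20 and q* = 11.
The floor of 22 is above the equilibrium price 20, so it binds.
At p = 22: qd = 51 - 2·22 = 7 and qs = 6·22 - 109 = 23.
Surplus = qs - qd = 16.
Government expenditure = surplus × support price = 16 × 22 = 352.

352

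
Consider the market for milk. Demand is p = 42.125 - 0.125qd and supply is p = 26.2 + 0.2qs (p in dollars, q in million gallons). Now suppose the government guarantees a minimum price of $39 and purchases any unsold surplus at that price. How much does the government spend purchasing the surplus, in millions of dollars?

1521

Rearranging demand gives qd = 337 - 8p; rearranging supply gives qs = 5p - 131. Without the control the market clears where 337 - 8p = 5p - 131, i.e. p* = 36 and q* = 49.
The floor of 39 is above the equilibrium price 36, so it binds.
At p = 39: qd = 337 - 8·39 = 25 and qs = 5·39 - 131 = 64.
Surplus = qs - qd = 39.
Government expenditure = surplus × support price = 39 × 39 = 1521.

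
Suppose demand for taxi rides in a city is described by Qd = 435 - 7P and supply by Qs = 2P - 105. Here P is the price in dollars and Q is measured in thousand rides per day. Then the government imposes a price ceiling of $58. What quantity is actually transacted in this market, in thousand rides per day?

11

Equilibrium: 435 - 7P = 2P - 105, so 540 = 9P and P* = 60, Q* = 15.
Because the ceiling (58) lies below the market-clearing price, it is binding.
At P = 58: Qd = 435 - 7·58 = 29 and Qs = 2·58 - 105 = 11.
The quantity actually transacted is the short side, supply: 11.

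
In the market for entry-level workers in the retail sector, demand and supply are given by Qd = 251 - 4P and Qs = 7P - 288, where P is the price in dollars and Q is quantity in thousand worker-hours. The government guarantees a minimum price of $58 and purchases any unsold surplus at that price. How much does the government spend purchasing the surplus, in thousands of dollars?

5742

Setting quantity demanded equal to quantity supplied, 251 - 4P = 7P - 288, gives P* = 49 and Q* = 55.
Since 58 > 49, the floor is binding.
At P = 58: Qd = 251 - 4·58 = 19 and Qs = 7·58 - 288 = 118.
Surplus = Qs - Qd = 99.
Government expenditure = surplus × support price = 99 × 58 = 5742.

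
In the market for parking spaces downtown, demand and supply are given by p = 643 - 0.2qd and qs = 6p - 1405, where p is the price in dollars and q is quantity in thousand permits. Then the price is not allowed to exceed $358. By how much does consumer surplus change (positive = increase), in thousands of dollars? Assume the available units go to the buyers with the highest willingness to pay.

Rearranging demand gives qd = 3215 - 5p. Equilibrium: 3215 - 5p = 6p - 1405, so 4620 = 11p and p* = 420, q* = 1115.
Because the ceiling (358) lies below the market-clearing price, it is binding.
At p = 358: qd = 3215 - 5·358 = 1425 and qs = 6·358 - 1405 = 743.
Consumer surplus without the control is ½ · (643 - 420) · 1115 = 124322.5.
With the ceiling, 743 units are sold at 358 (assume they go to the highest-value buyers). The demand price at q = 743 is 494.4, so CS = ½ · [(643 - 358) + (494.4 - 358)] · 743 = 156550.1.
Change in consumer surplus = 156550.1 - 124322.5 = 32227.6.

32227.6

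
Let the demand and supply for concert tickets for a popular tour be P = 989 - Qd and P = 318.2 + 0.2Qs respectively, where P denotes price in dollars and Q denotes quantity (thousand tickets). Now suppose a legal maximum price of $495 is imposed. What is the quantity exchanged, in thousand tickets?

559

Rearranging demand gives Qd = 989 - P; rearranging supply gives Qs = 5P - 1591. Without the control the market clears where 989 - P = 5P - 1591, i.e. P* = 430 and Q* = 559.
Since 495 is above P* = 430, the ceiling does not bind and the free-market outcome prevails.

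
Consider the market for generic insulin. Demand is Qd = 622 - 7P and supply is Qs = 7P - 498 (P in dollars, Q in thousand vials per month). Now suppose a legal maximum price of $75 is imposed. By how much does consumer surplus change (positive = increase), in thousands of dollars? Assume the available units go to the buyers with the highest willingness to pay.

47.5

Without the control the market clears where 622 - 7P = 7P - 498, i.e. P* = 80 and Q* = 62.
The ceiling of 75 is below the equilibrium price 80, so it binds.
At P = 75: Qd = 622 - 7·75 = 97 and Qs = 7·75 - 498 = 27.
Consumer surplus without the control is ½ · (622/7 - 80) · 62 = 1922/7.
With the ceiling, 27 units are sold at 75 (assume they go to the highest-value buyers). The demand price at Q = 27 is 85, so CS = ½ · [(622/7 - 75) + (85 - 75)] · 27 = 4509/14.
Change in consumer surplus = 4509/14 - 1922/7 = 47.5.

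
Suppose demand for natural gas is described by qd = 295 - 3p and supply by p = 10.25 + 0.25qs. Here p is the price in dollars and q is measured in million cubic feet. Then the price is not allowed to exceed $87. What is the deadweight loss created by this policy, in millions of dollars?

Rearranging supply gives qs = 4p - 41. Equilibrium: 295 - 3p = 4p - 41, so 336 = 7p and p* = 48, q* = 151.
The ceiling of 87 is above the equilibrium price 48, so it is not binding; the market clears at p* = 48, q* = 151.
Since the control does not bind, no trades are prevented and deadweight loss is zero.

0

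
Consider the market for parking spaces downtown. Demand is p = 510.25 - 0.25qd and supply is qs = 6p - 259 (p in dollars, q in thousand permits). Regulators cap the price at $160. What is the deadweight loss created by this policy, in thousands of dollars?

36750

Rearranging demand gives qd = 2041 - 4p. In a free market, 2041 - 4p = 6p - 259 gives the equilibrium p* = 230, q* = 1121.
Since 160 < 230, the ceiling is binding.
At p = 160: qd = 2041 - 4·160 = 1401 and qs = 6·160 - 259 = 701.
Quantity traded falls to 701. At q = 701 the demand price is (2041 - 701)/4 = 335 and the supply price is (259 + 701)/6 = 160.
Deadweight loss = ½ · (335 - 160) · (1121 - 701) = ½ · 175 · 420 = 36750.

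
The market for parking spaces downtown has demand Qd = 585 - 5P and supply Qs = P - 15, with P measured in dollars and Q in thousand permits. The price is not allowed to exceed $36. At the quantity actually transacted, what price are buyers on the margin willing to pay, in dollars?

112.8

Equilibrium: 585 - 5P = P - 15, so 600 = 6P and P* = 100, Q* = 85.
The ceiling of 36 is below the equilibrium price 100, so it binds.
At P = 36: Qd = 585 - 5·36 = 405 and Qs = 36 - 15 = 21.
Only 21 units reach the market. On the demand curve, the marginal buyer's willingness to pay at Q = 21 is (585 - 21)/5 = 112.8.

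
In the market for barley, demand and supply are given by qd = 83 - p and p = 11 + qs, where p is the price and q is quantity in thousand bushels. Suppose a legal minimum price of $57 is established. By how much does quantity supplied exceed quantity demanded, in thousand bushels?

20

Rearranging supply gives qs = p - 11. In a free market, 83 - p = p - 11 gives the equilibrium p* = 47, q* = 36.
The floor of 57 is above the equilibrium price 47, so it binds.
At p = 57: qd = 83 - 57 = 26 and qs = 57 - 11 = 46.
Surplus = qs - qd = 46 - 26 = 20.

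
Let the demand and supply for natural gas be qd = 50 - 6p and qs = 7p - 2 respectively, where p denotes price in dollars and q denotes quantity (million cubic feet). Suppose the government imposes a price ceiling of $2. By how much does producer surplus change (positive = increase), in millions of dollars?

-38

Equilibrium: 50 - 6p = 7p - 2, so 52 = 13p and p* = 4, q* = 26.
The ceiling of 2 is below the equilibrium price 4, so it binds.
At p = 2: qd = 50 - 6·2 = 38 and qs = 7·2 - 2 = 12.
Producer surplus without the control is ½ · (4 - 2/7) · 26 = 338/7.
With the ceiling, producers sell 12 units at 2, so PS = ½ · (2 - 2/7) · 12 = 72/7.
Change in producer surplus = 72/7 - 338/7 = -38.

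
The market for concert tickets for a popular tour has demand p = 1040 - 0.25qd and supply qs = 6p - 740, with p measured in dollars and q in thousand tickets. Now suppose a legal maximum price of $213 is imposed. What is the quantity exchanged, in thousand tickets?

Rearranging demand gives qd = 4160 - 4p. Equilibrium: 4160 - 4p = 6p - 740, so 4900 = 10p and p* = 490, q* = 2200.
Because the ceiling (213) lies below the market-clearing price, it is binding.
At p = 213: qd = 4160 - 4·213 = 3308 and qs = 6·213 - 740 = 538.
The quantity actually transacted is the short side, supply: 538.

538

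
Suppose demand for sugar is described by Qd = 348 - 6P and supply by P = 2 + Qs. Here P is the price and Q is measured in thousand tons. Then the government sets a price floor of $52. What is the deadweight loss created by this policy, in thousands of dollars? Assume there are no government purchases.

84

Rearranging supply gives Qs = P - 2. Setting quantity demanded equal to quantity supplied, 348 - 6P = P - 2, gives P* = 50 and Q* = 48.
The floor of 52 is above the equilibrium price 50, so it binds.
At P = 52: Qd = 348 - 6·52 = 36 and Qs = 52 - 2 = 50.
Quantity traded falls to 36. At Q = 36 the demand price is (348 - 36)/6 = 52 and the supply price is 2 + 36 = 38.
Deadweight loss = ½ · (52 - 38) · (48 - 36) = ½ · 14 · 12 = 84.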